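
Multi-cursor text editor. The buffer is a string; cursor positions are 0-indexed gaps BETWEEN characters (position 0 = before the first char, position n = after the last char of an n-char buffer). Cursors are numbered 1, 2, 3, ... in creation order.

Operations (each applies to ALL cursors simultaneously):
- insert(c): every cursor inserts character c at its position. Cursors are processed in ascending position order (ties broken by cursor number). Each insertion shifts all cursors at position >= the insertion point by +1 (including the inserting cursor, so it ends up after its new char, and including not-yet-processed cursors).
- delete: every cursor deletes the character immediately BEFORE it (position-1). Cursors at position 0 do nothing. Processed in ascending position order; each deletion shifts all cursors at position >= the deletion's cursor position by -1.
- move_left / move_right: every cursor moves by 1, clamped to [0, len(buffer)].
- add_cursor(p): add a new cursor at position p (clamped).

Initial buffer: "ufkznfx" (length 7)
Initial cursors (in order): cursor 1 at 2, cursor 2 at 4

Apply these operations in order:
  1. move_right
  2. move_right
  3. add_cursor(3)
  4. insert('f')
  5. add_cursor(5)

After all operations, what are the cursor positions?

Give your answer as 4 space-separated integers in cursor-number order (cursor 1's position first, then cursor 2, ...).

Answer: 6 9 4 5

Derivation:
After op 1 (move_right): buffer="ufkznfx" (len 7), cursors c1@3 c2@5, authorship .......
After op 2 (move_right): buffer="ufkznfx" (len 7), cursors c1@4 c2@6, authorship .......
After op 3 (add_cursor(3)): buffer="ufkznfx" (len 7), cursors c3@3 c1@4 c2@6, authorship .......
After op 4 (insert('f')): buffer="ufkfzfnffx" (len 10), cursors c3@4 c1@6 c2@9, authorship ...3.1..2.
After op 5 (add_cursor(5)): buffer="ufkfzfnffx" (len 10), cursors c3@4 c4@5 c1@6 c2@9, authorship ...3.1..2.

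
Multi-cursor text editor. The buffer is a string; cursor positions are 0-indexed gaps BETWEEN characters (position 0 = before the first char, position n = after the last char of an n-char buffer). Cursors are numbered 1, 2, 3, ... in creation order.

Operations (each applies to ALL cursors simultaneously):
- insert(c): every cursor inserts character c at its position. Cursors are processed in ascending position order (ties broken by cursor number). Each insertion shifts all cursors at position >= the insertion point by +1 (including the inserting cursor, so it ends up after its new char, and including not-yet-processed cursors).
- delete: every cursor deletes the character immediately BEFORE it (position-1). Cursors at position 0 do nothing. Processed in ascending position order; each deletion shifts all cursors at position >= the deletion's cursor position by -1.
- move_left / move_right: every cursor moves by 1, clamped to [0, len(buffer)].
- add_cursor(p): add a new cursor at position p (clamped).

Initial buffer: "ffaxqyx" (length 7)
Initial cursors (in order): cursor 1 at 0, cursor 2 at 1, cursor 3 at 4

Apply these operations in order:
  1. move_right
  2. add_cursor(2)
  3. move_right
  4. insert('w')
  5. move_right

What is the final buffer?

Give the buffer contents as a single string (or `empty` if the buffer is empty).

Answer: ffwawwxqywx

Derivation:
After op 1 (move_right): buffer="ffaxqyx" (len 7), cursors c1@1 c2@2 c3@5, authorship .......
After op 2 (add_cursor(2)): buffer="ffaxqyx" (len 7), cursors c1@1 c2@2 c4@2 c3@5, authorship .......
After op 3 (move_right): buffer="ffaxqyx" (len 7), cursors c1@2 c2@3 c4@3 c3@6, authorship .......
After op 4 (insert('w')): buffer="ffwawwxqywx" (len 11), cursors c1@3 c2@6 c4@6 c3@10, authorship ..1.24...3.
After op 5 (move_right): buffer="ffwawwxqywx" (len 11), cursors c1@4 c2@7 c4@7 c3@11, authorship ..1.24...3.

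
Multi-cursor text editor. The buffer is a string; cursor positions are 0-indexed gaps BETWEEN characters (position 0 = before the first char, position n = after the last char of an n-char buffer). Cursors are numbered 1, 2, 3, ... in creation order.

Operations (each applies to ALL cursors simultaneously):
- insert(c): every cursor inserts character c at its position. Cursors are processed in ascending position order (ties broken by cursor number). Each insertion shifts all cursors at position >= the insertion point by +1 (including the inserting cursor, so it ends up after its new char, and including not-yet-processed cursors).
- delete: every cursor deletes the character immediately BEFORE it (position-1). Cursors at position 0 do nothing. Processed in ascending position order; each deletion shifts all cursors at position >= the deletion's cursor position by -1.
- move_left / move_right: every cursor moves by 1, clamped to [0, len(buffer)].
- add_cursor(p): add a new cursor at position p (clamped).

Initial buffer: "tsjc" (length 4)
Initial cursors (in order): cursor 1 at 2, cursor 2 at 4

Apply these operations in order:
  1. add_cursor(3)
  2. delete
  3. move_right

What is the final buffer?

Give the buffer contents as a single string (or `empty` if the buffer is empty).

After op 1 (add_cursor(3)): buffer="tsjc" (len 4), cursors c1@2 c3@3 c2@4, authorship ....
After op 2 (delete): buffer="t" (len 1), cursors c1@1 c2@1 c3@1, authorship .
After op 3 (move_right): buffer="t" (len 1), cursors c1@1 c2@1 c3@1, authorship .

Answer: t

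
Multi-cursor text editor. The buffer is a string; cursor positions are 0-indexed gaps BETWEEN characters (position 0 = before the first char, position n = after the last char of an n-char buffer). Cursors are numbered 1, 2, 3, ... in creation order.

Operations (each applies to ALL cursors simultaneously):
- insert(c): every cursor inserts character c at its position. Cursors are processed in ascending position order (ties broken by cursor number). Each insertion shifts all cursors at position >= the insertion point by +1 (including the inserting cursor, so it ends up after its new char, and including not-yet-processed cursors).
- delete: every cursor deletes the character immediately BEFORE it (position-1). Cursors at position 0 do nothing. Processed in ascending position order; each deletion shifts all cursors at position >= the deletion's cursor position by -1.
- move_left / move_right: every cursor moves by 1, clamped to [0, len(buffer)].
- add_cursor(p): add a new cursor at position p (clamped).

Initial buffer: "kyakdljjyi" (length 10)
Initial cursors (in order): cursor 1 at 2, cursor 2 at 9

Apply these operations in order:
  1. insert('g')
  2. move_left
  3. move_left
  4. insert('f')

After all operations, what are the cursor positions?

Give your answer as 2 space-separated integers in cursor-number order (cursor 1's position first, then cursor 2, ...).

Answer: 2 11

Derivation:
After op 1 (insert('g')): buffer="kygakdljjygi" (len 12), cursors c1@3 c2@11, authorship ..1.......2.
After op 2 (move_left): buffer="kygakdljjygi" (len 12), cursors c1@2 c2@10, authorship ..1.......2.
After op 3 (move_left): buffer="kygakdljjygi" (len 12), cursors c1@1 c2@9, authorship ..1.......2.
After op 4 (insert('f')): buffer="kfygakdljjfygi" (len 14), cursors c1@2 c2@11, authorship .1.1......2.2.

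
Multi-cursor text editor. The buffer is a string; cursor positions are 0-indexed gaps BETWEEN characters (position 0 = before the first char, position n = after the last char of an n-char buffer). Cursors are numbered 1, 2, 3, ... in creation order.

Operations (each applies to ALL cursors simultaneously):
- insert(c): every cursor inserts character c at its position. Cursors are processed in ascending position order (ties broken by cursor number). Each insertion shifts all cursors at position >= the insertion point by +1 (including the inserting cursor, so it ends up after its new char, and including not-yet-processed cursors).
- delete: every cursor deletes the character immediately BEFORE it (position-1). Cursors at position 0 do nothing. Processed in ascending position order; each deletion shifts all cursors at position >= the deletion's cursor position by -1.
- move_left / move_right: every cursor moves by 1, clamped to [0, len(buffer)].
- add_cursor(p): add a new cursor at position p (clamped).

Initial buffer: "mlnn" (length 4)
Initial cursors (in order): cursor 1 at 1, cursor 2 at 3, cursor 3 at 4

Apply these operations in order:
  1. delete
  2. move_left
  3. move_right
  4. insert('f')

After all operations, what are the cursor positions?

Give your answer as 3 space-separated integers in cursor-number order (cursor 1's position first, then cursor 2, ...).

Answer: 4 4 4

Derivation:
After op 1 (delete): buffer="l" (len 1), cursors c1@0 c2@1 c3@1, authorship .
After op 2 (move_left): buffer="l" (len 1), cursors c1@0 c2@0 c3@0, authorship .
After op 3 (move_right): buffer="l" (len 1), cursors c1@1 c2@1 c3@1, authorship .
After op 4 (insert('f')): buffer="lfff" (len 4), cursors c1@4 c2@4 c3@4, authorship .123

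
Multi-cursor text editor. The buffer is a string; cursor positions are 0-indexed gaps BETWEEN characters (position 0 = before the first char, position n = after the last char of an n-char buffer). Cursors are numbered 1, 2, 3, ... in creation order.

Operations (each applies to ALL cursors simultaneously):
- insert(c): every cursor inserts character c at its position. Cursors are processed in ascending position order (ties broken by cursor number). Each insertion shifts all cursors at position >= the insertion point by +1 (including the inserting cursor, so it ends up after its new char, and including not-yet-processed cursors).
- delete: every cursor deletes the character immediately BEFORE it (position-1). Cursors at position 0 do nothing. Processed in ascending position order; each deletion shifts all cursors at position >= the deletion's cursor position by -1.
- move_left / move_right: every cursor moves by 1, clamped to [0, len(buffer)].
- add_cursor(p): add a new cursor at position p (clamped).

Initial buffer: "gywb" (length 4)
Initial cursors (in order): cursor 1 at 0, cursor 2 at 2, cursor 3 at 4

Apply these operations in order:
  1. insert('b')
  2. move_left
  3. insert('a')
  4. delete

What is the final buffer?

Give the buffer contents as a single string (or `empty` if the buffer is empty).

After op 1 (insert('b')): buffer="bgybwbb" (len 7), cursors c1@1 c2@4 c3@7, authorship 1..2..3
After op 2 (move_left): buffer="bgybwbb" (len 7), cursors c1@0 c2@3 c3@6, authorship 1..2..3
After op 3 (insert('a')): buffer="abgyabwbab" (len 10), cursors c1@1 c2@5 c3@9, authorship 11..22..33
After op 4 (delete): buffer="bgybwbb" (len 7), cursors c1@0 c2@3 c3@6, authorship 1..2..3

Answer: bgybwbb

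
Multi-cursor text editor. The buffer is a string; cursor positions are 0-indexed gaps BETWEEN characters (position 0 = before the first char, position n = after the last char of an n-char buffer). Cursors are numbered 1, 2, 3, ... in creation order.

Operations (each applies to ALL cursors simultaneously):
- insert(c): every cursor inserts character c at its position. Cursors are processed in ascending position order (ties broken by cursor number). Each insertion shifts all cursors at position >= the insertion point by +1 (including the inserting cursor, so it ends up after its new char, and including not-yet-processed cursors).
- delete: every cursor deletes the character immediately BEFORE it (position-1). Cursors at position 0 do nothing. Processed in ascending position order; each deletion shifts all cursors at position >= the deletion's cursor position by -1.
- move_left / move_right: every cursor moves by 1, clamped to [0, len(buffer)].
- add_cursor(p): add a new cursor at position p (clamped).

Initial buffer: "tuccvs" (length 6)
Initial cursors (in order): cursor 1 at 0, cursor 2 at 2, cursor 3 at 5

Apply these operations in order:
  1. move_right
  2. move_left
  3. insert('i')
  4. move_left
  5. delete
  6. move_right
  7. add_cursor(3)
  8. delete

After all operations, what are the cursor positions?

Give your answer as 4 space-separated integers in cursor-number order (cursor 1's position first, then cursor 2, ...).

Answer: 0 0 2 0

Derivation:
After op 1 (move_right): buffer="tuccvs" (len 6), cursors c1@1 c2@3 c3@6, authorship ......
After op 2 (move_left): buffer="tuccvs" (len 6), cursors c1@0 c2@2 c3@5, authorship ......
After op 3 (insert('i')): buffer="ituiccvis" (len 9), cursors c1@1 c2@4 c3@8, authorship 1..2...3.
After op 4 (move_left): buffer="ituiccvis" (len 9), cursors c1@0 c2@3 c3@7, authorship 1..2...3.
After op 5 (delete): buffer="iticcis" (len 7), cursors c1@0 c2@2 c3@5, authorship 1.2..3.
After op 6 (move_right): buffer="iticcis" (len 7), cursors c1@1 c2@3 c3@6, authorship 1.2..3.
After op 7 (add_cursor(3)): buffer="iticcis" (len 7), cursors c1@1 c2@3 c4@3 c3@6, authorship 1.2..3.
After op 8 (delete): buffer="ccs" (len 3), cursors c1@0 c2@0 c4@0 c3@2, authorship ...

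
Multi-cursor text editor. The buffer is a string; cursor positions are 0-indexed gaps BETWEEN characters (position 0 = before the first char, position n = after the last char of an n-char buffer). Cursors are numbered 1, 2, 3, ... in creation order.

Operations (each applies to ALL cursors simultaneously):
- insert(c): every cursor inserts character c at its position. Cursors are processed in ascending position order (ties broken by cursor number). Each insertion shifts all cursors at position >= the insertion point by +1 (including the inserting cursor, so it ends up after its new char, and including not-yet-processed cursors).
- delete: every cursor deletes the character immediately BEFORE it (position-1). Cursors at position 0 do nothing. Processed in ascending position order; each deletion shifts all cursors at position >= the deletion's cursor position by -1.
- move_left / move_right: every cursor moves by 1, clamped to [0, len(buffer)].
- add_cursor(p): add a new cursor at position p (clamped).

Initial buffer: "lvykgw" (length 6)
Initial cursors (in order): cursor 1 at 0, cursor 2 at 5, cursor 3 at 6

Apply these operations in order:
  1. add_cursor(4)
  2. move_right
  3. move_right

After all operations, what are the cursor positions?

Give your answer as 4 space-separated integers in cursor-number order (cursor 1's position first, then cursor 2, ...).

After op 1 (add_cursor(4)): buffer="lvykgw" (len 6), cursors c1@0 c4@4 c2@5 c3@6, authorship ......
After op 2 (move_right): buffer="lvykgw" (len 6), cursors c1@1 c4@5 c2@6 c3@6, authorship ......
After op 3 (move_right): buffer="lvykgw" (len 6), cursors c1@2 c2@6 c3@6 c4@6, authorship ......

Answer: 2 6 6 6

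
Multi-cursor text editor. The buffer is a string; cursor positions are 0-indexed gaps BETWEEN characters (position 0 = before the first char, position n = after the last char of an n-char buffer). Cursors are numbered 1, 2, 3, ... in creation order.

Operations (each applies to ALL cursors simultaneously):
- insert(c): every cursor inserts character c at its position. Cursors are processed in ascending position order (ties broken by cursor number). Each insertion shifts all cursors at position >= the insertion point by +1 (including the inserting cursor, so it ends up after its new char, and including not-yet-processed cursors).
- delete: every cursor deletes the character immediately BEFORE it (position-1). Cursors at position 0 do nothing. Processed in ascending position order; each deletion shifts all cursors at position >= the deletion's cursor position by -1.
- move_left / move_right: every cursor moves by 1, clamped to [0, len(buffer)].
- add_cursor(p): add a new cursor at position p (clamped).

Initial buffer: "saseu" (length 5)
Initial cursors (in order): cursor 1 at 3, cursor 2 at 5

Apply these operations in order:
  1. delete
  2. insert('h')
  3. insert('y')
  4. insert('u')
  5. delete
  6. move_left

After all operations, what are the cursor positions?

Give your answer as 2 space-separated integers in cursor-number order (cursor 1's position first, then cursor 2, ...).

Answer: 3 6

Derivation:
After op 1 (delete): buffer="sae" (len 3), cursors c1@2 c2@3, authorship ...
After op 2 (insert('h')): buffer="saheh" (len 5), cursors c1@3 c2@5, authorship ..1.2
After op 3 (insert('y')): buffer="sahyehy" (len 7), cursors c1@4 c2@7, authorship ..11.22
After op 4 (insert('u')): buffer="sahyuehyu" (len 9), cursors c1@5 c2@9, authorship ..111.222
After op 5 (delete): buffer="sahyehy" (len 7), cursors c1@4 c2@7, authorship ..11.22
After op 6 (move_left): buffer="sahyehy" (len 7), cursors c1@3 c2@6, authorship ..11.22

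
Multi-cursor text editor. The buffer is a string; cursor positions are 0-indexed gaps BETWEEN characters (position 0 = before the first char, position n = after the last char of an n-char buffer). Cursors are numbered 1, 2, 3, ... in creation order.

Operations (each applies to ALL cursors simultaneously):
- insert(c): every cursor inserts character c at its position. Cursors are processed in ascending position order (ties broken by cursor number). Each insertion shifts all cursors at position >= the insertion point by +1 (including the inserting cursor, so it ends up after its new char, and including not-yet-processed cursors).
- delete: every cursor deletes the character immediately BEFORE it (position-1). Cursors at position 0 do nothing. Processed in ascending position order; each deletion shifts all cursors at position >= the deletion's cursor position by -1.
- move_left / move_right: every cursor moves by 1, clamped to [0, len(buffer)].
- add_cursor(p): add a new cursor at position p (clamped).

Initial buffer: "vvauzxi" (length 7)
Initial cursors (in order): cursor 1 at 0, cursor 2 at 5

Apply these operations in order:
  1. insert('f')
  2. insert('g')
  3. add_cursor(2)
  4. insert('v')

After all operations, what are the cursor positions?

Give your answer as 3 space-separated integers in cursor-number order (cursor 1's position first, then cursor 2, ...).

After op 1 (insert('f')): buffer="fvvauzfxi" (len 9), cursors c1@1 c2@7, authorship 1.....2..
After op 2 (insert('g')): buffer="fgvvauzfgxi" (len 11), cursors c1@2 c2@9, authorship 11.....22..
After op 3 (add_cursor(2)): buffer="fgvvauzfgxi" (len 11), cursors c1@2 c3@2 c2@9, authorship 11.....22..
After op 4 (insert('v')): buffer="fgvvvvauzfgvxi" (len 14), cursors c1@4 c3@4 c2@12, authorship 1113.....222..

Answer: 4 12 4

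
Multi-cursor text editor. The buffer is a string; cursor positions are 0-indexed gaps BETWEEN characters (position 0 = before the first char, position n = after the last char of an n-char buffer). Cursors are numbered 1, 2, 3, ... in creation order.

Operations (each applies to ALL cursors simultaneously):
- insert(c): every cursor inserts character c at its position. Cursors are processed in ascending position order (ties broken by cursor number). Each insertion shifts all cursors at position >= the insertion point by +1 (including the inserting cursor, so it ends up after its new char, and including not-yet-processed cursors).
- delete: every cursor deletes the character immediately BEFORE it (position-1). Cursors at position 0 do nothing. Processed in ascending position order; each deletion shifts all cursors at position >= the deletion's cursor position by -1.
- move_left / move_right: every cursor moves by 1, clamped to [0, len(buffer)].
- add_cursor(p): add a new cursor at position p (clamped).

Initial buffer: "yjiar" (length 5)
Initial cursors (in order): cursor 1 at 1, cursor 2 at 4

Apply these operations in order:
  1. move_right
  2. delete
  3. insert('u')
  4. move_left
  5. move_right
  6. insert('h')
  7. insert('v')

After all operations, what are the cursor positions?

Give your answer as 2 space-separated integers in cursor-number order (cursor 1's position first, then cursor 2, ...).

After op 1 (move_right): buffer="yjiar" (len 5), cursors c1@2 c2@5, authorship .....
After op 2 (delete): buffer="yia" (len 3), cursors c1@1 c2@3, authorship ...
After op 3 (insert('u')): buffer="yuiau" (len 5), cursors c1@2 c2@5, authorship .1..2
After op 4 (move_left): buffer="yuiau" (len 5), cursors c1@1 c2@4, authorship .1..2
After op 5 (move_right): buffer="yuiau" (len 5), cursors c1@2 c2@5, authorship .1..2
After op 6 (insert('h')): buffer="yuhiauh" (len 7), cursors c1@3 c2@7, authorship .11..22
After op 7 (insert('v')): buffer="yuhviauhv" (len 9), cursors c1@4 c2@9, authorship .111..222

Answer: 4 9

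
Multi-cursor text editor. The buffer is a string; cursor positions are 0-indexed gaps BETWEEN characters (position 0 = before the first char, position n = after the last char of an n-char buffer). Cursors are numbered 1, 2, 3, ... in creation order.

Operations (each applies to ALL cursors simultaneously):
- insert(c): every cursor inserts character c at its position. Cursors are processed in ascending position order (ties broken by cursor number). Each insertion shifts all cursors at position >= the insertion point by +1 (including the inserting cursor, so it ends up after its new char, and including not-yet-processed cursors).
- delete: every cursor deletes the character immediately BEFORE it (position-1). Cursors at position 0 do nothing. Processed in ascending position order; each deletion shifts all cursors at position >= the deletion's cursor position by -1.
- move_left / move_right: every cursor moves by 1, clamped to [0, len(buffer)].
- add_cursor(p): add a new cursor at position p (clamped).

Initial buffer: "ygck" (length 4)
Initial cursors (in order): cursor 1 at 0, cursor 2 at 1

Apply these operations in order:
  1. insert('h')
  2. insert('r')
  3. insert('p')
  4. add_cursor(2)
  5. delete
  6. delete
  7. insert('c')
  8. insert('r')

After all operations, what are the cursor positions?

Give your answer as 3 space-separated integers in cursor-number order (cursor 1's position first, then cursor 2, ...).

After op 1 (insert('h')): buffer="hyhgck" (len 6), cursors c1@1 c2@3, authorship 1.2...
After op 2 (insert('r')): buffer="hryhrgck" (len 8), cursors c1@2 c2@5, authorship 11.22...
After op 3 (insert('p')): buffer="hrpyhrpgck" (len 10), cursors c1@3 c2@7, authorship 111.222...
After op 4 (add_cursor(2)): buffer="hrpyhrpgck" (len 10), cursors c3@2 c1@3 c2@7, authorship 111.222...
After op 5 (delete): buffer="hyhrgck" (len 7), cursors c1@1 c3@1 c2@4, authorship 1.22...
After op 6 (delete): buffer="yhgck" (len 5), cursors c1@0 c3@0 c2@2, authorship .2...
After op 7 (insert('c')): buffer="ccyhcgck" (len 8), cursors c1@2 c3@2 c2@5, authorship 13.22...
After op 8 (insert('r')): buffer="ccrryhcrgck" (len 11), cursors c1@4 c3@4 c2@8, authorship 1313.222...

Answer: 4 8 4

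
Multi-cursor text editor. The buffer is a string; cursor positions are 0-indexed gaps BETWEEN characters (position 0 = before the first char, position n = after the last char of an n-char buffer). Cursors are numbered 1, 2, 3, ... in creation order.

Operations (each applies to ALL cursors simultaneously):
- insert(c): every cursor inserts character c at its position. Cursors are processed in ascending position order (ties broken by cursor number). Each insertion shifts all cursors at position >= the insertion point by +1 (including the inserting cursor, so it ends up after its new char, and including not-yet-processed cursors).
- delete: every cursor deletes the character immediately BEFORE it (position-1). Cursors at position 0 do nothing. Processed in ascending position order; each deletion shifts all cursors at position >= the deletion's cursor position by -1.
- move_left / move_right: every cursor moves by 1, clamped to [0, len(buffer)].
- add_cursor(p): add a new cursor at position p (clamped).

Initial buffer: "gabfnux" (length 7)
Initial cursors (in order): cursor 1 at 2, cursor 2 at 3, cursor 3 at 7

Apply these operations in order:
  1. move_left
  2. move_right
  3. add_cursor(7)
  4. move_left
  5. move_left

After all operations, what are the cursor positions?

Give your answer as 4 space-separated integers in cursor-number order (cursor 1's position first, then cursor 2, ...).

Answer: 0 1 5 5

Derivation:
After op 1 (move_left): buffer="gabfnux" (len 7), cursors c1@1 c2@2 c3@6, authorship .......
After op 2 (move_right): buffer="gabfnux" (len 7), cursors c1@2 c2@3 c3@7, authorship .......
After op 3 (add_cursor(7)): buffer="gabfnux" (len 7), cursors c1@2 c2@3 c3@7 c4@7, authorship .......
After op 4 (move_left): buffer="gabfnux" (len 7), cursors c1@1 c2@2 c3@6 c4@6, authorship .......
After op 5 (move_left): buffer="gabfnux" (len 7), cursors c1@0 c2@1 c3@5 c4@5, authorship .......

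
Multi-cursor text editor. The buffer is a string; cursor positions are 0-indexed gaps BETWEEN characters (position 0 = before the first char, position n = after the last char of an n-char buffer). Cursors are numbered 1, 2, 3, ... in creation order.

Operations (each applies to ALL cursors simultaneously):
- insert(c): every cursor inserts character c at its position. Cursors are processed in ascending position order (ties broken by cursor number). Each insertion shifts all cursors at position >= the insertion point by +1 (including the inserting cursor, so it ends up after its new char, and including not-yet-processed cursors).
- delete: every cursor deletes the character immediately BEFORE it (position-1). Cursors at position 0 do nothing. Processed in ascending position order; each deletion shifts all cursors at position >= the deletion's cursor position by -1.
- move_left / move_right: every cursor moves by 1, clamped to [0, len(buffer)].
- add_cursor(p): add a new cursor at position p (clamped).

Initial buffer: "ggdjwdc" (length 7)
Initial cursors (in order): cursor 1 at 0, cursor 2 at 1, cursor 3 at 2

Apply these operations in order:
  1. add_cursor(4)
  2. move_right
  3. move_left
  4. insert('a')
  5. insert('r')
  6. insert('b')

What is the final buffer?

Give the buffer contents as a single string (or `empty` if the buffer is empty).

Answer: arbgarbgarbdjarbwdc

Derivation:
After op 1 (add_cursor(4)): buffer="ggdjwdc" (len 7), cursors c1@0 c2@1 c3@2 c4@4, authorship .......
After op 2 (move_right): buffer="ggdjwdc" (len 7), cursors c1@1 c2@2 c3@3 c4@5, authorship .......
After op 3 (move_left): buffer="ggdjwdc" (len 7), cursors c1@0 c2@1 c3@2 c4@4, authorship .......
After op 4 (insert('a')): buffer="agagadjawdc" (len 11), cursors c1@1 c2@3 c3@5 c4@8, authorship 1.2.3..4...
After op 5 (insert('r')): buffer="argargardjarwdc" (len 15), cursors c1@2 c2@5 c3@8 c4@12, authorship 11.22.33..44...
After op 6 (insert('b')): buffer="arbgarbgarbdjarbwdc" (len 19), cursors c1@3 c2@7 c3@11 c4@16, authorship 111.222.333..444...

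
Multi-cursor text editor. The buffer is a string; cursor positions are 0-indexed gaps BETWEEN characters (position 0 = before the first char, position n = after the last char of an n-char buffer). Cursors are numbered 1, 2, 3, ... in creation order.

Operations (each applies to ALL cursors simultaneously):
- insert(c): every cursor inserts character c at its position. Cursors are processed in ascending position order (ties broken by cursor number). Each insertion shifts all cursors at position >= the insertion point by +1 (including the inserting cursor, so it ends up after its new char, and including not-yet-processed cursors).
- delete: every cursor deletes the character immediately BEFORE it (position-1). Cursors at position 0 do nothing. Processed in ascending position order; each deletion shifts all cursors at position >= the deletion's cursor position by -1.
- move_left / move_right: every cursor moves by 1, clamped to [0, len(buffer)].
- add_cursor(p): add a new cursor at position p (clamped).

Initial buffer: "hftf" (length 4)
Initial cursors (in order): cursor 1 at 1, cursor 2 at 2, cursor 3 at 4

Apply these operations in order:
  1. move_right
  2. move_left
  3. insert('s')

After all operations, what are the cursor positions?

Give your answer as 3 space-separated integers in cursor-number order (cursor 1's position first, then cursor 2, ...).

Answer: 2 4 6

Derivation:
After op 1 (move_right): buffer="hftf" (len 4), cursors c1@2 c2@3 c3@4, authorship ....
After op 2 (move_left): buffer="hftf" (len 4), cursors c1@1 c2@2 c3@3, authorship ....
After op 3 (insert('s')): buffer="hsfstsf" (len 7), cursors c1@2 c2@4 c3@6, authorship .1.2.3.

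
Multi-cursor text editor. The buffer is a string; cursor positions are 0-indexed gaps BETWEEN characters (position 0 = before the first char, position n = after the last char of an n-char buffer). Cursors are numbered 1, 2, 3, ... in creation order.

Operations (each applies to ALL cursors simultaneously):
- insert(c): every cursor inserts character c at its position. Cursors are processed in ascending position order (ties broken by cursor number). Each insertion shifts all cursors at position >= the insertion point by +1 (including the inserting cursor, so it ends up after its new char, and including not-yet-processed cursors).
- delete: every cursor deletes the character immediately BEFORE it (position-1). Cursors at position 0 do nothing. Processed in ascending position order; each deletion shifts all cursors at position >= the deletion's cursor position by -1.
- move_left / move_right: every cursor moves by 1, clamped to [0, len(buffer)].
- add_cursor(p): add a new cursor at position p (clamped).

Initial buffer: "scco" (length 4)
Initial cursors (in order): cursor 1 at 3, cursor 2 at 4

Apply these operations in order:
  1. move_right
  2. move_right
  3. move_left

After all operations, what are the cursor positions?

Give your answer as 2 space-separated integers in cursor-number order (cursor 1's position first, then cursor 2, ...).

After op 1 (move_right): buffer="scco" (len 4), cursors c1@4 c2@4, authorship ....
After op 2 (move_right): buffer="scco" (len 4), cursors c1@4 c2@4, authorship ....
After op 3 (move_left): buffer="scco" (len 4), cursors c1@3 c2@3, authorship ....

Answer: 3 3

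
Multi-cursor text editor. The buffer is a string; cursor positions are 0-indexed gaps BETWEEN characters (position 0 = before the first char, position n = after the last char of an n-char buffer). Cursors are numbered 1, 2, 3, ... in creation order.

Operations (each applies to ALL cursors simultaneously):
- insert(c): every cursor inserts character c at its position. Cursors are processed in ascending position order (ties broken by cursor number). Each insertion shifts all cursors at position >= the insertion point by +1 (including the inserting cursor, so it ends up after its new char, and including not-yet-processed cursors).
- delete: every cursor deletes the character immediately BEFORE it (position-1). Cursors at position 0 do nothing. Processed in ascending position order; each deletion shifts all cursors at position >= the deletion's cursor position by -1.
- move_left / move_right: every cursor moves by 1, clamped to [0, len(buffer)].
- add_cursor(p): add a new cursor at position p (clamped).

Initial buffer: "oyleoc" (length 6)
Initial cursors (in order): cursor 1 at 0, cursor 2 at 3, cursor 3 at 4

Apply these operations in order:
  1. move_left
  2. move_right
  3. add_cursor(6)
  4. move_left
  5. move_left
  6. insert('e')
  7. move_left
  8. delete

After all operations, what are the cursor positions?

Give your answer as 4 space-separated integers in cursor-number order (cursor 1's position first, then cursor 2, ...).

Answer: 0 1 2 4

Derivation:
After op 1 (move_left): buffer="oyleoc" (len 6), cursors c1@0 c2@2 c3@3, authorship ......
After op 2 (move_right): buffer="oyleoc" (len 6), cursors c1@1 c2@3 c3@4, authorship ......
After op 3 (add_cursor(6)): buffer="oyleoc" (len 6), cursors c1@1 c2@3 c3@4 c4@6, authorship ......
After op 4 (move_left): buffer="oyleoc" (len 6), cursors c1@0 c2@2 c3@3 c4@5, authorship ......
After op 5 (move_left): buffer="oyleoc" (len 6), cursors c1@0 c2@1 c3@2 c4@4, authorship ......
After op 6 (insert('e')): buffer="eoeyeleeoc" (len 10), cursors c1@1 c2@3 c3@5 c4@8, authorship 1.2.3..4..
After op 7 (move_left): buffer="eoeyeleeoc" (len 10), cursors c1@0 c2@2 c3@4 c4@7, authorship 1.2.3..4..
After op 8 (delete): buffer="eeeleoc" (len 7), cursors c1@0 c2@1 c3@2 c4@4, authorship 123.4..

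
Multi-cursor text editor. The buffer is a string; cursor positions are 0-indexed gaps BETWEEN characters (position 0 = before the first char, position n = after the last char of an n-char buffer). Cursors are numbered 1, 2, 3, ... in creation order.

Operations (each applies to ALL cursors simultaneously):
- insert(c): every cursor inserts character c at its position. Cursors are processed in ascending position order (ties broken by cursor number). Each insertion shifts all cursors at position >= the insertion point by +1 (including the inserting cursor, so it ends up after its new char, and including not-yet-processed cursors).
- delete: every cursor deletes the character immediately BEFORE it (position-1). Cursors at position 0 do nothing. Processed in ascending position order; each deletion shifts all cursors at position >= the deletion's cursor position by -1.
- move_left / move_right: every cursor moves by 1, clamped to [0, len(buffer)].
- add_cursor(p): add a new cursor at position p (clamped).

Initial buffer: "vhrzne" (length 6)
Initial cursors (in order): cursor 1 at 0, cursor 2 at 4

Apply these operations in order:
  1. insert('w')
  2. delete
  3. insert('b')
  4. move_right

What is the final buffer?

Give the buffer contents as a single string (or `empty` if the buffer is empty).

Answer: bvhrzbne

Derivation:
After op 1 (insert('w')): buffer="wvhrzwne" (len 8), cursors c1@1 c2@6, authorship 1....2..
After op 2 (delete): buffer="vhrzne" (len 6), cursors c1@0 c2@4, authorship ......
After op 3 (insert('b')): buffer="bvhrzbne" (len 8), cursors c1@1 c2@6, authorship 1....2..
After op 4 (move_right): buffer="bvhrzbne" (len 8), cursors c1@2 c2@7, authorship 1....2..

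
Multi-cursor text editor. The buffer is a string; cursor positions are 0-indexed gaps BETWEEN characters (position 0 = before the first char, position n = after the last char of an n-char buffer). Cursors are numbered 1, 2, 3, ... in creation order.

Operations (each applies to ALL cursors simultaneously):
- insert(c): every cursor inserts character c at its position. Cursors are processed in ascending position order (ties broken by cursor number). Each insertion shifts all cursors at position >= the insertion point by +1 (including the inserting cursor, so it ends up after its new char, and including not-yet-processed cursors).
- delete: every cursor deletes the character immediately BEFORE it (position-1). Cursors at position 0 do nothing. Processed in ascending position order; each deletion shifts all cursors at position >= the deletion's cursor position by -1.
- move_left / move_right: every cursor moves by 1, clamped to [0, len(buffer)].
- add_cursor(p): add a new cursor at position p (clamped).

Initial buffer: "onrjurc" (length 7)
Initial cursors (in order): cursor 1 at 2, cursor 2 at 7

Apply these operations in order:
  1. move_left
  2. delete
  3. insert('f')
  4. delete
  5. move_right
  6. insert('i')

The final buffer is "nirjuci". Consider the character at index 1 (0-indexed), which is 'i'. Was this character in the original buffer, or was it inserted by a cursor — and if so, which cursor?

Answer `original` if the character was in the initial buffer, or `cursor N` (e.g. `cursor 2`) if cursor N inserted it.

After op 1 (move_left): buffer="onrjurc" (len 7), cursors c1@1 c2@6, authorship .......
After op 2 (delete): buffer="nrjuc" (len 5), cursors c1@0 c2@4, authorship .....
After op 3 (insert('f')): buffer="fnrjufc" (len 7), cursors c1@1 c2@6, authorship 1....2.
After op 4 (delete): buffer="nrjuc" (len 5), cursors c1@0 c2@4, authorship .....
After op 5 (move_right): buffer="nrjuc" (len 5), cursors c1@1 c2@5, authorship .....
After op 6 (insert('i')): buffer="nirjuci" (len 7), cursors c1@2 c2@7, authorship .1....2
Authorship (.=original, N=cursor N): . 1 . . . . 2
Index 1: author = 1

Answer: cursor 1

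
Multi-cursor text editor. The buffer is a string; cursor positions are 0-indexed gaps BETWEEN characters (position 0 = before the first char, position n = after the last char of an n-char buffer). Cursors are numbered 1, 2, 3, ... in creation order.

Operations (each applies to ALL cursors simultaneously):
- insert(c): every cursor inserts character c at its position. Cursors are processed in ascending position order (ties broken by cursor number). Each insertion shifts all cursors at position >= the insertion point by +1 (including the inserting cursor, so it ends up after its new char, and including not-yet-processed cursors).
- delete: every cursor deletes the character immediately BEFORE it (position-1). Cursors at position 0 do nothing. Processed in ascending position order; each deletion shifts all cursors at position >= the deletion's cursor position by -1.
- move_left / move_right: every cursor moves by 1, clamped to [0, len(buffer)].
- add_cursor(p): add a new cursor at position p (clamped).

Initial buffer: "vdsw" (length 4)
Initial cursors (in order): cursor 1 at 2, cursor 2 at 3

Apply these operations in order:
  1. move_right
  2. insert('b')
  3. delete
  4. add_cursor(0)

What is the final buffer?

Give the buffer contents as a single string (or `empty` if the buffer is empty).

After op 1 (move_right): buffer="vdsw" (len 4), cursors c1@3 c2@4, authorship ....
After op 2 (insert('b')): buffer="vdsbwb" (len 6), cursors c1@4 c2@6, authorship ...1.2
After op 3 (delete): buffer="vdsw" (len 4), cursors c1@3 c2@4, authorship ....
After op 4 (add_cursor(0)): buffer="vdsw" (len 4), cursors c3@0 c1@3 c2@4, authorship ....

Answer: vdsw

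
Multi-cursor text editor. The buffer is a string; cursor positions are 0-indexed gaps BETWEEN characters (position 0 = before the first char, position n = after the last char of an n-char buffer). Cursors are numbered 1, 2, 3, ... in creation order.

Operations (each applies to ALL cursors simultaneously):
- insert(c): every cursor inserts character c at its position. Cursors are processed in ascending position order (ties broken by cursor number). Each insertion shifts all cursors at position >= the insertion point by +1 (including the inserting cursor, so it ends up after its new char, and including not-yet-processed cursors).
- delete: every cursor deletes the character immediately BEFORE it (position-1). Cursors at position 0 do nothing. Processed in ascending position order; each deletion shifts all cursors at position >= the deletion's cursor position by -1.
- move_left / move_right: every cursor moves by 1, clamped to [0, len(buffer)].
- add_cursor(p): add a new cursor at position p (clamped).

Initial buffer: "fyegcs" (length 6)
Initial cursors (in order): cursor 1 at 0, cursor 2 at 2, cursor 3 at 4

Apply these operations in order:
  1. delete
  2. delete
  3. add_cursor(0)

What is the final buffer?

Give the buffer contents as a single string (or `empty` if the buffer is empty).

After op 1 (delete): buffer="fecs" (len 4), cursors c1@0 c2@1 c3@2, authorship ....
After op 2 (delete): buffer="cs" (len 2), cursors c1@0 c2@0 c3@0, authorship ..
After op 3 (add_cursor(0)): buffer="cs" (len 2), cursors c1@0 c2@0 c3@0 c4@0, authorship ..

Answer: cs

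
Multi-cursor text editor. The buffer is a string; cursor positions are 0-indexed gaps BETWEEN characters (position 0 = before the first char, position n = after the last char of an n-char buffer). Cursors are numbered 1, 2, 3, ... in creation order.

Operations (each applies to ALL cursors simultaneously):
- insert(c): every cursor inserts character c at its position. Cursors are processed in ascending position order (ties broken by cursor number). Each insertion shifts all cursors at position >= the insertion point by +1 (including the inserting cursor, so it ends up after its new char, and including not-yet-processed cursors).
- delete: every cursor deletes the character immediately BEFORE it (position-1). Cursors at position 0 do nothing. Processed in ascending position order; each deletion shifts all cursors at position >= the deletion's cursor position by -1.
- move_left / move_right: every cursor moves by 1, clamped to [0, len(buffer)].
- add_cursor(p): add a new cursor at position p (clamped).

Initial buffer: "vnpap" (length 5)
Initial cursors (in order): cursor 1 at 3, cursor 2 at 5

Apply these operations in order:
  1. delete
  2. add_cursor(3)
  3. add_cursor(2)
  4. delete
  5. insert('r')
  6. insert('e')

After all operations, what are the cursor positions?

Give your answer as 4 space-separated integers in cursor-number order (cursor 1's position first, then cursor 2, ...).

After op 1 (delete): buffer="vna" (len 3), cursors c1@2 c2@3, authorship ...
After op 2 (add_cursor(3)): buffer="vna" (len 3), cursors c1@2 c2@3 c3@3, authorship ...
After op 3 (add_cursor(2)): buffer="vna" (len 3), cursors c1@2 c4@2 c2@3 c3@3, authorship ...
After op 4 (delete): buffer="" (len 0), cursors c1@0 c2@0 c3@0 c4@0, authorship 
After op 5 (insert('r')): buffer="rrrr" (len 4), cursors c1@4 c2@4 c3@4 c4@4, authorship 1234
After op 6 (insert('e')): buffer="rrrreeee" (len 8), cursors c1@8 c2@8 c3@8 c4@8, authorship 12341234

Answer: 8 8 8 8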